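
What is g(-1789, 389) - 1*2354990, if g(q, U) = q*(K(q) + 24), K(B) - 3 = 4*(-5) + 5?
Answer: -2376458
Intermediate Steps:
K(B) = -12 (K(B) = 3 + (4*(-5) + 5) = 3 + (-20 + 5) = 3 - 15 = -12)
g(q, U) = 12*q (g(q, U) = q*(-12 + 24) = q*12 = 12*q)
g(-1789, 389) - 1*2354990 = 12*(-1789) - 1*2354990 = -21468 - 2354990 = -2376458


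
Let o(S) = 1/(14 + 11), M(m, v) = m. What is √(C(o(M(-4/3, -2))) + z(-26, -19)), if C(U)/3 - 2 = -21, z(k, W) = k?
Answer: I*√83 ≈ 9.1104*I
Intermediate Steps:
o(S) = 1/25
C(U) = -57 (C(U) = 6 + 3*(-21) = 6 - 63 = -57)
√(C(o(M(-4/3, -2))) + z(-26, -19)) = √(-57 - 26) = √(-83) = I*√83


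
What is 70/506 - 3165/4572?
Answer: -213575/385572 ≈ -0.55392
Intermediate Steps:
70/506 - 3165/4572 = 70*(1/506) - 3165*1/4572 = 35/253 - 1055/1524 = -213575/385572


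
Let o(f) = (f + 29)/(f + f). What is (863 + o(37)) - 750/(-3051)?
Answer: 32516638/37629 ≈ 864.14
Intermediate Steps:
o(f) = (29 + f)/(2*f) (o(f) = (29 + f)/((2*f)) = (29 + f)*(1/(2*f)) = (29 + f)/(2*f))
(863 + o(37)) - 750/(-3051) = (863 + (½)*(29 + 37)/37) - 750/(-3051) = (863 + (½)*(1/37)*66) - 750*(-1/3051) = (863 + 33/37) + 250/1017 = 31964/37 + 250/1017 = 32516638/37629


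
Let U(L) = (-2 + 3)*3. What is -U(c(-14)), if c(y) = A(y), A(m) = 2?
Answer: -3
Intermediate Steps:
c(y) = 2
U(L) = 3 (U(L) = 1*3 = 3)
-U(c(-14)) = -1*3 = -3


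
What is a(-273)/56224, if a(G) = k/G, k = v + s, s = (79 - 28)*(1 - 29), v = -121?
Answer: 1549/15349152 ≈ 0.00010092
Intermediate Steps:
s = -1428 (s = 51*(-28) = -1428)
k = -1549 (k = -121 - 1428 = -1549)
a(G) = -1549/G
a(-273)/56224 = -1549/(-273)/56224 = -1549*(-1/273)*(1/56224) = (1549/273)*(1/56224) = 1549/15349152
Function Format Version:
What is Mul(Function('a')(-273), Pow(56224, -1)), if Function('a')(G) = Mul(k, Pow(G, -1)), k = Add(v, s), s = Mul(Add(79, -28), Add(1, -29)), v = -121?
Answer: Rational(1549, 15349152) ≈ 0.00010092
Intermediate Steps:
s = -1428 (s = Mul(51, -28) = -1428)
k = -1549 (k = Add(-121, -1428) = -1549)
Function('a')(G) = Mul(-1549, Pow(G, -1))
Mul(Function('a')(-273), Pow(56224, -1)) = Mul(Mul(-1549, Pow(-273, -1)), Pow(56224, -1)) = Mul(Mul(-1549, Rational(-1, 273)), Rational(1, 56224)) = Mul(Rational(1549, 273), Rational(1, 56224)) = Rational(1549, 15349152)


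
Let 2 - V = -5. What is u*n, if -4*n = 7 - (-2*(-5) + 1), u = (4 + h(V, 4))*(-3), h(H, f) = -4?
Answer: 0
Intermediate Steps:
V = 7 (V = 2 - 1*(-5) = 2 + 5 = 7)
u = 0 (u = (4 - 4)*(-3) = 0*(-3) = 0)
n = 1 (n = -(7 - (-2*(-5) + 1))/4 = -(7 - (10 + 1))/4 = -(7 - 1*11)/4 = -(7 - 11)/4 = -1/4*(-4) = 1)
u*n = 0*1 = 0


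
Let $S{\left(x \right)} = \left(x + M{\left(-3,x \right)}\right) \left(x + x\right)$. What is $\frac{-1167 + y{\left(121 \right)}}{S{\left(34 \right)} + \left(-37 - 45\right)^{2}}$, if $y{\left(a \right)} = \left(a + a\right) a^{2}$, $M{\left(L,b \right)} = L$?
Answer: $\frac{3541955}{8832} \approx 401.04$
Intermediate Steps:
$S{\left(x \right)} = 2 x \left(-3 + x\right)$ ($S{\left(x \right)} = \left(x - 3\right) \left(x + x\right) = \left(-3 + x\right) 2 x = 2 x \left(-3 + x\right)$)
$y{\left(a \right)} = 2 a^{3}$ ($y{\left(a \right)} = 2 a a^{2} = 2 a^{3}$)
$\frac{-1167 + y{\left(121 \right)}}{S{\left(34 \right)} + \left(-37 - 45\right)^{2}} = \frac{-1167 + 2 \cdot 121^{3}}{2 \cdot 34 \left(-3 + 34\right) + \left(-37 - 45\right)^{2}} = \frac{-1167 + 2 \cdot 1771561}{2 \cdot 34 \cdot 31 + \left(-82\right)^{2}} = \frac{-1167 + 3543122}{2108 + 6724} = \frac{3541955}{8832}$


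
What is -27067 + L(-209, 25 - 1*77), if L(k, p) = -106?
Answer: -27173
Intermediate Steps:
-27067 + L(-209, 25 - 1*77) = -27067 - 106 = -27173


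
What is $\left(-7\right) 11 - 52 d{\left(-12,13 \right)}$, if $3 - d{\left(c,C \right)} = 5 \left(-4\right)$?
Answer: $-1273$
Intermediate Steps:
$d{\left(c,C \right)} = 23$ ($d{\left(c,C \right)} = 3 - 5 \left(-4\right) = 3 - -20 = 3 + 20 = 23$)
$\left(-7\right) 11 - 52 d{\left(-12,13 \right)} = \left(-7\right) 11 - 1196 = -77 - 1196 = -1273$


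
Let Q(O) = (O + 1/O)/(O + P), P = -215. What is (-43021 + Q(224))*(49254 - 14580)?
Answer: -500924638861/336 ≈ -1.4908e+9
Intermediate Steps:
Q(O) = (O + 1/O)/(-215 + O) (Q(O) = (O + 1/O)/(O - 215) = (O + 1/O)/(-215 + O))
(-43021 + Q(224))*(49254 - 14580) = (-43021 + (1 + 224**2)/(224*(-215 + 224)))*(49254 - 14580) = (-43021 + (1/224)*(1 + 50176)/9)*34674 = (-43021 + (1/224)*(1/9)*50177)*34674 = (-43021 + 50177/2016)*34674 = -86680159/2016*34674 = -500924638861/336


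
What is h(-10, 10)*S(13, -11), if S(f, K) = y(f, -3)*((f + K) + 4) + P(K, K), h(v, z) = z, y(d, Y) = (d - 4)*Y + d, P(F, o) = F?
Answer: -950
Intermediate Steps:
y(d, Y) = d + Y*(-4 + d) (y(d, Y) = (-4 + d)*Y + d = Y*(-4 + d) + d = d + Y*(-4 + d))
S(f, K) = K + (12 - 2*f)*(4 + K + f) (S(f, K) = (f - 4*(-3) - 3*f)*((f + K) + 4) + K = (f + 12 - 3*f)*((K + f) + 4) + K = (12 - 2*f)*(4 + K + f) + K = K + (12 - 2*f)*(4 + K + f))
h(-10, 10)*S(13, -11) = 10*(48 - 2*13² + 4*13 + 13*(-11) - 2*(-11)*13) = 10*(48 - 2*169 + 52 - 143 + 286) = 10*(48 - 338 + 52 - 143 + 286) = 10*(-95) = -950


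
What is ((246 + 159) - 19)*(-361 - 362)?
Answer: -279078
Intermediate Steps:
((246 + 159) - 19)*(-361 - 362) = (405 - 19)*(-723) = 386*(-723) = -279078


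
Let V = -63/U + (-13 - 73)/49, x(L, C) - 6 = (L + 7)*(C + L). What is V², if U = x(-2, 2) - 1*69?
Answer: 1369/2401 ≈ 0.57018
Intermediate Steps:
x(L, C) = 6 + (7 + L)*(C + L) (x(L, C) = 6 + (L + 7)*(C + L) = 6 + (7 + L)*(C + L))
U = -63 (U = (6 + (-2)² + 7*2 + 7*(-2) + 2*(-2)) - 1*69 = (6 + 4 + 14 - 14 - 4) - 69 = 6 - 69 = -63)
V = -37/49 (V = -63/(-63) + (-13 - 73)/49 = -63*(-1/63) - 86*1/49 = 1 - 86/49 = -37/49 ≈ -0.75510)
V² = (-37/49)² = 1369/2401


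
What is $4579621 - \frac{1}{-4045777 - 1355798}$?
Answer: $\frac{24737166303076}{5401575} \approx 4.5796 \cdot 10^{6}$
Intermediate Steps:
$4579621 - \frac{1}{-4045777 - 1355798} = 4579621 - \frac{1}{-5401575} = 4579621 - - \frac{1}{5401575} = 4579621 + \frac{1}{5401575} = \frac{24737166303076}{5401575}$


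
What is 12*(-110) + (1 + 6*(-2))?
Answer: -1331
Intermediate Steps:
12*(-110) + (1 + 6*(-2)) = -1320 + (1 - 12) = -1320 - 11 = -1331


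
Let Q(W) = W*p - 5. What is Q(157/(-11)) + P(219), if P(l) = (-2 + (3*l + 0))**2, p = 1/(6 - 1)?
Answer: 23595943/55 ≈ 4.2902e+5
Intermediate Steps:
p = 1/5 ≈ 0.20000
P(l) = (-2 + 3*l)**2
Q(W) = -5 + W/5 (Q(W) = W*(1/5) - 5 = W/5 - 5 = -5 + W/5)
Q(157/(-11)) + P(219) = (-5 + (157/(-11))/5) + (-2 + 3*219)**2 = (-5 + (157*(-1/11))/5) + (-2 + 657)**2 = (-5 + (1/5)*(-157/11)) + 655**2 = (-5 - 157/55) + 429025 = -432/55 + 429025 = 23595943/55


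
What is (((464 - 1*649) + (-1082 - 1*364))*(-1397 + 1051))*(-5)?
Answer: -2821630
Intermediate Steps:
(((464 - 1*649) + (-1082 - 1*364))*(-1397 + 1051))*(-5) = (((464 - 649) + (-1082 - 364))*(-346))*(-5) = ((-185 - 1446)*(-346))*(-5) = -1631*(-346)*(-5) = 564326*(-5) = -2821630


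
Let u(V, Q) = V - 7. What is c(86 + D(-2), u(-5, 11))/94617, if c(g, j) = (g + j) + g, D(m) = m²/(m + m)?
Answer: 158/94617 ≈ 0.0016699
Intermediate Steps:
u(V, Q) = -7 + V
D(m) = m/2 (D(m) = m²/((2*m)) = (1/(2*m))*m² = m/2)
c(g, j) = j + 2*g
c(86 + D(-2), u(-5, 11))/94617 = ((-7 - 5) + 2*(86 + (½)*(-2)))/94617 = (-12 + 2*(86 - 1))*(1/94617) = (-12 + 2*85)*(1/94617) = (-12 + 170)*(1/94617) = 158*(1/94617) = 158/94617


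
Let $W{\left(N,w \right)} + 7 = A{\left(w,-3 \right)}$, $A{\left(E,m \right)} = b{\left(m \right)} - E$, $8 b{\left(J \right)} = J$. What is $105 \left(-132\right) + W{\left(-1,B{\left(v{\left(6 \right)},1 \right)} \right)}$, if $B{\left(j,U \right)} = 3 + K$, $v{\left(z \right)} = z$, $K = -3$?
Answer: $- \frac{110939}{8} \approx -13867.0$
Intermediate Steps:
$b{\left(J \right)} = \frac{J}{8}$
$A{\left(E,m \right)} = - E + \frac{m}{8}$ ($A{\left(E,m \right)} = \frac{m}{8} - E = - E + \frac{m}{8}$)
$B{\left(j,U \right)} = 0$ ($B{\left(j,U \right)} = 3 - 3 = 0$)
$W{\left(N,w \right)} = - \frac{59}{8} - w$ ($W{\left(N,w \right)} = -7 - \left(\frac{3}{8} + w\right) = - \frac{59}{8} - w$)
$105 \left(-132\right) + W{\left(-1,B{\left(v{\left(6 \right)},1 \right)} \right)} = 105 \left(-132\right) - \frac{59}{8} = -13860 + \left(- \frac{59}{8} + 0\right) = -13860 - \frac{59}{8} = - \frac{110939}{8}$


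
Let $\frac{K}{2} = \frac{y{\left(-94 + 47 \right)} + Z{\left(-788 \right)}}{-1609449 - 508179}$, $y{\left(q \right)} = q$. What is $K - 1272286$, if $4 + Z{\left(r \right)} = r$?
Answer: $- \frac{1347114227965}{1058814} \approx -1.2723 \cdot 10^{6}$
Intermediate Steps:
$Z{\left(r \right)} = -4 + r$
$K = \frac{839}{1058814}$ ($K = 2 \frac{\left(-94 + 47\right) - 792}{-1609449 - 508179} = 2 \frac{-47 - 792}{-2117628} = 2 \left(\left(-839\right) \left(- \frac{1}{2117628}\right)\right) = 2 \cdot \frac{839}{2117628} = \frac{839}{1058814} \approx 0.0007924$)
$K - 1272286 = \frac{839}{1058814} - 1272286 = - \frac{1347114227965}{1058814}$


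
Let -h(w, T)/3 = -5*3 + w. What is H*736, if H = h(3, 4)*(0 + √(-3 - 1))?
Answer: 52992*I ≈ 52992.0*I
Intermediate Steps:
h(w, T) = 45 - 3*w (h(w, T) = -3*(-5*3 + w) = -3*(-15 + w) = 45 - 3*w)
H = 72*I (H = (45 - 3*3)*(0 + √(-3 - 1)) = (45 - 9)*(0 + √(-4)) = 36*(0 + 2*I) = 36*(2*I) = 72*I ≈ 72.0*I)
H*736 = (72*I)*736 = 52992*I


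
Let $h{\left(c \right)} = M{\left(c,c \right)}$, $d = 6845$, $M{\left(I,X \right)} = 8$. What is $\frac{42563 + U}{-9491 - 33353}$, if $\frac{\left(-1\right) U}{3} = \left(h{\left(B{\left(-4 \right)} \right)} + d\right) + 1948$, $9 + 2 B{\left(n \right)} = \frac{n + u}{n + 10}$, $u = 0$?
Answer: $- \frac{4040}{10711} \approx -0.37718$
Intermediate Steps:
$B{\left(n \right)} = - \frac{9}{2} + \frac{n}{2 \left(10 + n\right)}$ ($B{\left(n \right)} = - \frac{9}{2} + \frac{\left(n + 0\right) \frac{1}{n + 10}}{2} = - \frac{9}{2} + \frac{n \frac{1}{10 + n}}{2} = - \frac{9}{2} + \frac{n}{2 \left(10 + n\right)}$)
$h{\left(c \right)} = 8$
$U = -26403$ ($U = - 3 \left(\left(8 + 6845\right) + 1948\right) = - 3 \left(6853 + 1948\right) = \left(-3\right) 8801 = -26403$)
$\frac{42563 + U}{-9491 - 33353} = \frac{42563 - 26403}{-9491 - 33353} = \frac{16160}{-42844} = 16160 \left(- \frac{1}{42844}\right) = - \frac{4040}{10711}$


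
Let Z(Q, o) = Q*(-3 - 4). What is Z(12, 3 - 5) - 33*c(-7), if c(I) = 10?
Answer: -414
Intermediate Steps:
Z(Q, o) = -7*Q (Z(Q, o) = Q*(-7) = -7*Q)
Z(12, 3 - 5) - 33*c(-7) = -7*12 - 33*10 = -84 - 330 = -414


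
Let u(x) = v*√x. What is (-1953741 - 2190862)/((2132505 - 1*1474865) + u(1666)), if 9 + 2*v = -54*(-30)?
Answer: -5451313433840/862818836807 + 46738688031*√34/862818836807 ≈ -6.0022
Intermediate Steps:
v = 1611/2 (v = -9/2 + (-54*(-30))/2 = -9/2 + (½)*1620 = -9/2 + 810 = 1611/2 ≈ 805.50)
u(x) = 1611*√x/2
(-1953741 - 2190862)/((2132505 - 1*1474865) + u(1666)) = (-1953741 - 2190862)/((2132505 - 1*1474865) + 1611*√1666/2) = -4144603/((2132505 - 1474865) + 1611*(7*√34)/2) = -4144603/(657640 + 11277*√34/2)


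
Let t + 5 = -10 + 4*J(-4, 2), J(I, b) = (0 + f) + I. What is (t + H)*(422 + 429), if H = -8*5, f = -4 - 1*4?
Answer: -87653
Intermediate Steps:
f = -8 (f = -4 - 4 = -8)
J(I, b) = -8 + I (J(I, b) = (0 - 8) + I = -8 + I)
H = -40
t = -63 (t = -5 + (-10 + 4*(-8 - 4)) = -5 + (-10 + 4*(-12)) = -5 + (-10 - 48) = -5 - 58 = -63)
(t + H)*(422 + 429) = (-63 - 40)*(422 + 429) = -103*851 = -87653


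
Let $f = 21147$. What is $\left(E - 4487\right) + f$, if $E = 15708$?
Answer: $32368$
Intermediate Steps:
$\left(E - 4487\right) + f = \left(15708 - 4487\right) + 21147 = 11221 + 21147 = 32368$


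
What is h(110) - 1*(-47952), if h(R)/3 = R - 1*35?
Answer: 48177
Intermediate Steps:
h(R) = -105 + 3*R (h(R) = 3*(R - 1*35) = 3*(R - 35) = 3*(-35 + R) = -105 + 3*R)
h(110) - 1*(-47952) = (-105 + 3*110) - 1*(-47952) = (-105 + 330) + 47952 = 225 + 47952 = 48177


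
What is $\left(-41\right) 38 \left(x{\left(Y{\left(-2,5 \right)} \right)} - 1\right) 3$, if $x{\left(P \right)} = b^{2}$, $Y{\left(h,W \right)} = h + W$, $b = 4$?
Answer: $-70110$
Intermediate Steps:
$Y{\left(h,W \right)} = W + h$
$x{\left(P \right)} = 16$ ($x{\left(P \right)} = 4^{2} = 16$)
$\left(-41\right) 38 \left(x{\left(Y{\left(-2,5 \right)} \right)} - 1\right) 3 = \left(-41\right) 38 \left(16 - 1\right) 3 = - 1558 \cdot 15 \cdot 3 = \left(-1558\right) 45 = -70110$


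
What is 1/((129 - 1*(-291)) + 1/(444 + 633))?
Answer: 1077/452341 ≈ 0.0023809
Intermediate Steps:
1/((129 - 1*(-291)) + 1/(444 + 633)) = 1/((129 + 291) + 1/1077) = 1/(420 + 1/1077) = 1/(452341/1077) = 1077/452341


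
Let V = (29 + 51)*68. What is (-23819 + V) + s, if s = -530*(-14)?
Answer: -10959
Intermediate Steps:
s = 7420
V = 5440 (V = 80*68 = 5440)
(-23819 + V) + s = (-23819 + 5440) + 7420 = -18379 + 7420 = -10959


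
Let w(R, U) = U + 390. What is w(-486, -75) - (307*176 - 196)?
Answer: -53521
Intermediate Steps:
w(R, U) = 390 + U
w(-486, -75) - (307*176 - 196) = (390 - 75) - (307*176 - 196) = 315 - (54032 - 196) = 315 - 1*53836 = 315 - 53836 = -53521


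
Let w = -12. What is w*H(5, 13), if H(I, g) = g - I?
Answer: -96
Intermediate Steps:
w*H(5, 13) = -12*(13 - 1*5) = -12*(13 - 5) = -12*8 = -96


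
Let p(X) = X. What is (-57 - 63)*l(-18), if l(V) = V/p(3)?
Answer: 720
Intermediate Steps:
l(V) = V/3
(-57 - 63)*l(-18) = (-57 - 63)*((1/3)*(-18)) = -120*(-6) = 720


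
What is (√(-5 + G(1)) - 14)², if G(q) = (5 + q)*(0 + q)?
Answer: 169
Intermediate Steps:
G(q) = q*(5 + q) (G(q) = (5 + q)*q = q*(5 + q))
(√(-5 + G(1)) - 14)² = (√(-5 + 1*(5 + 1)) - 14)² = (√(-5 + 1*6) - 14)² = (√(-5 + 6) - 14)² = (√1 - 14)² = (1 - 14)² = (-13)² = 169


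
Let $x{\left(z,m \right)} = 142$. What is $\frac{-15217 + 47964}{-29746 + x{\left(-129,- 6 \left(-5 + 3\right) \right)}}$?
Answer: $- \frac{32747}{29604} \approx -1.1062$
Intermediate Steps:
$\frac{-15217 + 47964}{-29746 + x{\left(-129,- 6 \left(-5 + 3\right) \right)}} = \frac{-15217 + 47964}{-29746 + 142} = \frac{32747}{-29604} = 32747 \left(- \frac{1}{29604}\right) = - \frac{32747}{29604}$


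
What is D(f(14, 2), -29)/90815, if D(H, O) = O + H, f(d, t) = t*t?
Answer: -5/18163 ≈ -0.00027528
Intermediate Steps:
f(d, t) = t²
D(H, O) = H + O
D(f(14, 2), -29)/90815 = (2² - 29)/90815 = (4 - 29)*(1/90815) = -25*1/90815 = -5/18163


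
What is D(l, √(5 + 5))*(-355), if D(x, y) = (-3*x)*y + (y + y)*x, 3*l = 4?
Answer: 1420*√10/3 ≈ 1496.8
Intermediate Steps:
l = 4/3 (l = (⅓)*4 = 4/3 ≈ 1.3333)
D(x, y) = -x*y (D(x, y) = -3*x*y + (2*y)*x = -3*x*y + 2*x*y = -x*y)
D(l, √(5 + 5))*(-355) = -1*4/3*√(5 + 5)*(-355) = -1*4/3*√10*(-355) = -4*√10/3*(-355) = 1420*√10/3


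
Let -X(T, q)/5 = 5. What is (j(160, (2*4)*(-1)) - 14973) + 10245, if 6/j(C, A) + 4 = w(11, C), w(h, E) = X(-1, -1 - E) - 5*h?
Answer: -66193/14 ≈ -4728.1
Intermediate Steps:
X(T, q) = -25 (X(T, q) = -5*5 = -25)
w(h, E) = -25 - 5*h
j(C, A) = -1/14 (j(C, A) = 6/(-4 + (-25 - 5*11)) = 6/(-4 + (-25 - 55)) = 6/(-4 - 80) = 6/(-84) = 6*(-1/84) = -1/14)
(j(160, (2*4)*(-1)) - 14973) + 10245 = (-1/14 - 14973) + 10245 = -209623/14 + 10245 = -66193/14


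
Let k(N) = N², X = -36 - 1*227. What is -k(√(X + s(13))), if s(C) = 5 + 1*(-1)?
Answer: 259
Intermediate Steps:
s(C) = 4 (s(C) = 5 - 1 = 4)
X = -263 (X = -36 - 227 = -263)
-k(√(X + s(13))) = -(√(-263 + 4))² = -(√(-259))² = -(I*√259)² = -1*(-259) = 259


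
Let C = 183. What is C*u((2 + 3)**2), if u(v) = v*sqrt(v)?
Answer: 22875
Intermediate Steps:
u(v) = v**(3/2)
C*u((2 + 3)**2) = 183*((2 + 3)**2)**(3/2) = 183*(5**2)**(3/2) = 183*25**(3/2) = 183*125 = 22875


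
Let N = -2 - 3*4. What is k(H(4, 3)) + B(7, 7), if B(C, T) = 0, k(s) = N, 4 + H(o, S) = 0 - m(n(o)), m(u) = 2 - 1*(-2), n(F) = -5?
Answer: -14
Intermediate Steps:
m(u) = 4 (m(u) = 2 + 2 = 4)
N = -14 (N = -2 - 12 = -14)
H(o, S) = -8 (H(o, S) = -4 + (0 - 1*4) = -4 + (0 - 4) = -4 - 4 = -8)
k(s) = -14
k(H(4, 3)) + B(7, 7) = -14 + 0 = -14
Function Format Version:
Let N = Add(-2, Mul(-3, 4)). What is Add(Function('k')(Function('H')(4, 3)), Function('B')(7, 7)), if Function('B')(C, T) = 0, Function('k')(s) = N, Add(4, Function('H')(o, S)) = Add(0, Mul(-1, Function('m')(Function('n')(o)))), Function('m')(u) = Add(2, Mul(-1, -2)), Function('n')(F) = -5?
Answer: -14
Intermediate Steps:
Function('m')(u) = 4 (Function('m')(u) = Add(2, 2) = 4)
N = -14 (N = Add(-2, -12) = -14)
Function('H')(o, S) = -8 (Function('H')(o, S) = Add(-4, Add(0, Mul(-1, 4))) = Add(-4, Add(0, -4)) = Add(-4, -4) = -8)
Function('k')(s) = -14
Add(Function('k')(Function('H')(4, 3)), Function('B')(7, 7)) = Add(-14, 0) = -14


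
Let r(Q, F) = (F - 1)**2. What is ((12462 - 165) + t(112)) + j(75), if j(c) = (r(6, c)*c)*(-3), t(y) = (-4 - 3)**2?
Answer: -1219754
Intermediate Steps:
t(y) = 49 (t(y) = (-7)**2 = 49)
r(Q, F) = (-1 + F)**2
j(c) = -3*c*(-1 + c)**2 (j(c) = ((-1 + c)**2*c)*(-3) = (c*(-1 + c)**2)*(-3) = -3*c*(-1 + c)**2)
((12462 - 165) + t(112)) + j(75) = ((12462 - 165) + 49) - 3*75*(-1 + 75)**2 = (12297 + 49) - 3*75*74**2 = 12346 - 3*75*5476 = 12346 - 1232100 = -1219754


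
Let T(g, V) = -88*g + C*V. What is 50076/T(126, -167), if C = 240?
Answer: -321/328 ≈ -0.97866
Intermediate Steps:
T(g, V) = -88*g + 240*V
50076/T(126, -167) = 50076/(-88*126 + 240*(-167)) = 50076/(-11088 - 40080) = 50076/(-51168) = 50076*(-1/51168) = -321/328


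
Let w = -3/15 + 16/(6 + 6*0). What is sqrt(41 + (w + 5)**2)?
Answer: sqrt(21769)/15 ≈ 9.8362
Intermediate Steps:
w = 37/15 (w = -3*1/15 + 16/(6 + 0) = -1/5 + 16/6 = -1/5 + 16*(1/6) = -1/5 + 8/3 = 37/15 ≈ 2.4667)
sqrt(41 + (w + 5)**2) = sqrt(41 + (37/15 + 5)**2) = sqrt(41 + (112/15)**2) = sqrt(41 + 12544/225) = sqrt(21769/225) = sqrt(21769)/15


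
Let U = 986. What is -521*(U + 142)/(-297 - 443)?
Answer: 146922/185 ≈ 794.17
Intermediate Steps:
-521*(U + 142)/(-297 - 443) = -521*(986 + 142)/(-297 - 443) = -587688/(-740) = -587688*(-1)/740 = -521*(-282/185) = 146922/185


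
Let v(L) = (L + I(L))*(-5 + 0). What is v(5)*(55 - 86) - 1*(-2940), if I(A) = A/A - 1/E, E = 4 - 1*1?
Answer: 11455/3 ≈ 3818.3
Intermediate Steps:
E = 3 (E = 4 - 1 = 3)
I(A) = ⅔ (I(A) = A/A - 1/3 = 1 - 1*⅓ = 1 - ⅓ = ⅔)
v(L) = -10/3 - 5*L (v(L) = (L + ⅔)*(-5 + 0) = (⅔ + L)*(-5) = -10/3 - 5*L)
v(5)*(55 - 86) - 1*(-2940) = (-10/3 - 5*5)*(55 - 86) - 1*(-2940) = (-10/3 - 25)*(-31) + 2940 = -85/3*(-31) + 2940 = 2635/3 + 2940 = 11455/3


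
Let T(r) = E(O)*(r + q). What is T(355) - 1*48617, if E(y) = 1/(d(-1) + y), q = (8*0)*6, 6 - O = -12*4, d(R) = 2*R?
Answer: -2527729/52 ≈ -48610.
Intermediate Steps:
O = 54 (O = 6 - (-12)*4 = 6 - 1*(-48) = 6 + 48 = 54)
q = 0 (q = 0*6 = 0)
E(y) = 1/(-2 + y) (E(y) = 1/(2*(-1) + y) = 1/(-2 + y))
T(r) = r/52 (T(r) = (r + 0)/(-2 + 54) = r/52)
T(355) - 1*48617 = (1/52)*355 - 1*48617 = 355/52 - 48617 = -2527729/52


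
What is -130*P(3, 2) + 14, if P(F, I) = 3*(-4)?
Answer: 1574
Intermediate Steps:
P(F, I) = -12
-130*P(3, 2) + 14 = -130*(-12) + 14 = 1560 + 14 = 1574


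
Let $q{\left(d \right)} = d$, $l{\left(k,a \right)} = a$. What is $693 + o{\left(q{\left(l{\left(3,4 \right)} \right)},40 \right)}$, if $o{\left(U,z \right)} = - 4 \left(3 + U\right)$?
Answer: $665$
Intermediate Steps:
$o{\left(U,z \right)} = -12 - 4 U$
$693 + o{\left(q{\left(l{\left(3,4 \right)} \right)},40 \right)} = 693 - 28 = 665$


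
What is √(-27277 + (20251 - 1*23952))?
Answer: 3*I*√3442 ≈ 176.01*I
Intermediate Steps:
√(-27277 + (20251 - 1*23952)) = √(-27277 + (20251 - 23952)) = √(-27277 - 3701) = √(-30978) = 3*I*√3442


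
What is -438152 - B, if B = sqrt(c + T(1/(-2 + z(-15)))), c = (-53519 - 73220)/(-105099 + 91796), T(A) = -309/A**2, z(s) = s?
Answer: -438152 - 4*I*sqrt(987618431537)/13303 ≈ -4.3815e+5 - 298.82*I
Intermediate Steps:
T(A) = -309/A**2
c = 126739/13303 (c = -126739/(-13303) = -126739*(-1/13303) = 126739/13303 ≈ 9.5271)
B = 4*I*sqrt(987618431537)/13303 (B = sqrt(126739/13303 - 309*(-2 - 15)**2) = sqrt(126739/13303 - 309/(1/(-17))**2) = sqrt(126739/13303 - 309/(-1/17)**2) = sqrt(126739/13303 - 309*289) = sqrt(126739/13303 - 89301) = sqrt(-1187844464/13303) = 4*I*sqrt(987618431537)/13303 ≈ 298.82*I)
-438152 - B = -438152 - 4*I*sqrt(987618431537)/13303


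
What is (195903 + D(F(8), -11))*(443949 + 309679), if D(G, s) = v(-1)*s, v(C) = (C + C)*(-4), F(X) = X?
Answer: 147571666820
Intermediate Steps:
v(C) = -8*C (v(C) = (2*C)*(-4) = -8*C)
D(G, s) = 8*s (D(G, s) = (-8*(-1))*s = 8*s)
(195903 + D(F(8), -11))*(443949 + 309679) = (195903 + 8*(-11))*(443949 + 309679) = (195903 - 88)*753628 = 195815*753628 = 147571666820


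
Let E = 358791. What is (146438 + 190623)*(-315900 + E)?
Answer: 14456883351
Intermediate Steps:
(146438 + 190623)*(-315900 + E) = (146438 + 190623)*(-315900 + 358791) = 337061*42891 = 14456883351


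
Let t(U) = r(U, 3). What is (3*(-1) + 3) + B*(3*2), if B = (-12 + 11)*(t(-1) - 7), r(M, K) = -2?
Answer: 54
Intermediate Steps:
t(U) = -2
B = 9 (B = (-12 + 11)*(-2 - 7) = -1*(-9) = 9)
(3*(-1) + 3) + B*(3*2) = (3*(-1) + 3) + 9*(3*2) = (-3 + 3) + 9*6 = 0 + 54 = 54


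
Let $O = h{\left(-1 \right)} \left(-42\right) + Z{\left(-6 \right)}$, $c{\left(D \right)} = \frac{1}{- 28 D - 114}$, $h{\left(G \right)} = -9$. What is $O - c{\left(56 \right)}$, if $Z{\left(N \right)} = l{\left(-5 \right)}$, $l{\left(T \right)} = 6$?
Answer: $\frac{645889}{1682} \approx 384.0$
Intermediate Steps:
$Z{\left(N \right)} = 6$
$c{\left(D \right)} = \frac{1}{-114 - 28 D}$
$O = 384$ ($O = \left(-9\right) \left(-42\right) + 6 = 378 + 6 = 384$)
$O - c{\left(56 \right)} = 384 - - \frac{1}{114 + 28 \cdot 56} = 384 - - \frac{1}{114 + 1568} = 384 - - \frac{1}{1682} = 384 + \frac{1}{1682} = \frac{645889}{1682}$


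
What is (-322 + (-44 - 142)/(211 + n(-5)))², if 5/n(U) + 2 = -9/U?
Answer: 104329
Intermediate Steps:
n(U) = 5/(-2 - 9/U)
(-322 + (-44 - 142)/(211 + n(-5)))² = (-322 + (-44 - 142)/(211 - 5*(-5)/(9 + 2*(-5))))² = (-322 - 186/(211 - 5*(-5)/(9 - 10)))² = (-322 - 186/(211 - 5*(-5)/(-1)))² = (-322 - 186/(211 - 5*(-5)*(-1)))² = (-322 - 186/(211 - 25))² = (-322 - 186/186)² = (-322 - 186*1/186)² = (-322 - 1)² = (-323)² = 104329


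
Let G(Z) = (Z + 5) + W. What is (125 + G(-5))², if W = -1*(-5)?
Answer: 16900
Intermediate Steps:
W = 5
G(Z) = 10 + Z (G(Z) = (Z + 5) + 5 = (5 + Z) + 5 = 10 + Z)
(125 + G(-5))² = (125 + (10 - 5))² = (125 + 5)² = 130² = 16900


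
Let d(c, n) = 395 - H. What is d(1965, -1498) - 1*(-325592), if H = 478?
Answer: 325509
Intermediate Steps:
d(c, n) = -83 (d(c, n) = 395 - 1*478 = 395 - 478 = -83)
d(1965, -1498) - 1*(-325592) = -83 - 1*(-325592) = -83 + 325592 = 325509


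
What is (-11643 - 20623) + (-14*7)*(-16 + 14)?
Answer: -32070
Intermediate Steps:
(-11643 - 20623) + (-14*7)*(-16 + 14) = -32266 - 98*(-2) = -32266 + 196 = -32070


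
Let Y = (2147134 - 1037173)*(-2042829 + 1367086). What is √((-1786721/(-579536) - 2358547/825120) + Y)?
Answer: I*√4652451812550169071787184821410/2490555960 ≈ 8.6605e+5*I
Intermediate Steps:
Y = -750048376023 (Y = 1109961*(-675743) = -750048376023)
√((-1786721/(-579536) - 2358547/825120) + Y) = √((-1786721/(-579536) - 2358547/825120) - 750048376023) = √((-1786721*(-1/579536) - 2358547*1/825120) - 750048376023) = √((1786721/579536 - 2358547/825120) - 750048376023) = √(6712271083/29886671520 - 750048376023) = √(-22416449438302132693877/29886671520) = I*√4652451812550169071787184821410/2490555960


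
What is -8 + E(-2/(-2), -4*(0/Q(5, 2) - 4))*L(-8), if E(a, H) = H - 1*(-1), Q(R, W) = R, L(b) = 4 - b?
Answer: 196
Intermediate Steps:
E(a, H) = 1 + H (E(a, H) = H + 1 = 1 + H)
-8 + E(-2/(-2), -4*(0/Q(5, 2) - 4))*L(-8) = -8 + (1 - 4*(0/5 - 4))*(4 - 1*(-8)) = -8 + (1 - 4*(0*(1/5) - 4))*(4 + 8) = -8 + (1 - 4*(0 - 4))*12 = -8 + (1 - 4*(-4))*12 = -8 + (1 + 16)*12 = -8 + 17*12 = -8 + 204 = 196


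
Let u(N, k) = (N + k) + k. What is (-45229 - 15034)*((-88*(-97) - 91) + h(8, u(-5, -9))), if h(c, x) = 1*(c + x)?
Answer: -508017090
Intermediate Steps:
u(N, k) = N + 2*k
h(c, x) = c + x
(-45229 - 15034)*((-88*(-97) - 91) + h(8, u(-5, -9))) = (-45229 - 15034)*((-88*(-97) - 91) + (8 + (-5 + 2*(-9)))) = -60263*((8536 - 91) + (8 + (-5 - 18))) = -60263*(8445 + (8 - 23)) = -60263*(8445 - 15) = -60263*8430 = -508017090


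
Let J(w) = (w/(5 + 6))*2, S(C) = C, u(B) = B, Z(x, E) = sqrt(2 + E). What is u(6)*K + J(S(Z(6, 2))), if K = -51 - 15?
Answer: -4352/11 ≈ -395.64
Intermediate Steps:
K = -66
J(w) = 2*w/11 (J(w) = (w/11)*2 = 2*w/11)
u(6)*K + J(S(Z(6, 2))) = 6*(-66) + 2*sqrt(2 + 2)/11 = -396 + 2*sqrt(4)/11 = -396 + (2/11)*2 = -396 + 4/11 = -4352/11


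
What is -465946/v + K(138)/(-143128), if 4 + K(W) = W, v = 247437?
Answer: -33361537823/17707581468 ≈ -1.8840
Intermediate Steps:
K(W) = -4 + W
-465946/v + K(138)/(-143128) = -465946/247437 + (-4 + 138)/(-143128) = -465946*1/247437 + 134*(-1/143128) = -465946/247437 - 67/71564 = -33361537823/17707581468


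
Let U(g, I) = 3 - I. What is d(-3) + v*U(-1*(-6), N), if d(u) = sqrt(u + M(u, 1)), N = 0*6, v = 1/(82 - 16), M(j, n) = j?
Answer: 1/22 + I*sqrt(6) ≈ 0.045455 + 2.4495*I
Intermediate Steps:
v = 1/66 ≈ 0.015152
N = 0
d(u) = sqrt(2)*sqrt(u) (d(u) = sqrt(u + u) = sqrt(2*u) = sqrt(2)*sqrt(u))
d(-3) + v*U(-1*(-6), N) = sqrt(2)*sqrt(-3) + (3 - 1*0)/66 = sqrt(2)*(I*sqrt(3)) + (3 + 0)/66 = I*sqrt(6) + (1/66)*3 = I*sqrt(6) + 1/22 = 1/22 + I*sqrt(6)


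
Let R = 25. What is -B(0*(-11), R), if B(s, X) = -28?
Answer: 28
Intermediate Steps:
-B(0*(-11), R) = -1*(-28) = 28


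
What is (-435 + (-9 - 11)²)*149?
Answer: -5215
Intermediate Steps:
(-435 + (-9 - 11)²)*149 = (-435 + (-20)²)*149 = (-435 + 400)*149 = -35*149 = -5215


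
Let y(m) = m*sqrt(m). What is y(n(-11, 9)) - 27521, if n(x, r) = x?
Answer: -27521 - 11*I*sqrt(11) ≈ -27521.0 - 36.483*I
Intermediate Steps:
y(m) = m**(3/2)
y(n(-11, 9)) - 27521 = (-11)**(3/2) - 27521 = -11*I*sqrt(11) - 27521 = -27521 - 11*I*sqrt(11)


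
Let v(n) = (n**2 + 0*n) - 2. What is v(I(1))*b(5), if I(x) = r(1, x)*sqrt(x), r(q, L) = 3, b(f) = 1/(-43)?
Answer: -7/43 ≈ -0.16279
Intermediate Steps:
b(f) = -1/43
I(x) = 3*sqrt(x)
v(n) = -2 + n**2 (v(n) = (n**2 + 0) - 2 = n**2 - 2 = -2 + n**2)
v(I(1))*b(5) = (-2 + (3*sqrt(1))**2)*(-1/43) = (-2 + (3*1)**2)*(-1/43) = (-2 + 3**2)*(-1/43) = (-2 + 9)*(-1/43) = 7*(-1/43) = -7/43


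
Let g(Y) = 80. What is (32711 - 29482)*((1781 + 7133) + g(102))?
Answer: 29041626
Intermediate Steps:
(32711 - 29482)*((1781 + 7133) + g(102)) = (32711 - 29482)*((1781 + 7133) + 80) = 3229*(8914 + 80) = 3229*8994 = 29041626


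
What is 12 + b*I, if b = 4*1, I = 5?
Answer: 32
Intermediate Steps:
b = 4
12 + b*I = 12 + 4*5 = 12 + 20 = 32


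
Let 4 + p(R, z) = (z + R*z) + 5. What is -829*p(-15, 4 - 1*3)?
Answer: 10777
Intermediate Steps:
p(R, z) = 1 + z + R*z (p(R, z) = -4 + ((z + R*z) + 5) = -4 + (5 + z + R*z) = 1 + z + R*z)
-829*p(-15, 4 - 1*3) = -829*(1 + (4 - 1*3) - 15*(4 - 1*3)) = -829*(1 + (4 - 3) - 15*(4 - 3)) = -829*(1 + 1 - 15*1) = -829*(1 + 1 - 15) = -829*(-13) = 10777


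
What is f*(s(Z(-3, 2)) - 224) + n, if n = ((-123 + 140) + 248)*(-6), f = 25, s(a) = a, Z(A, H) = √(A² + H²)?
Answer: -7190 + 25*√13 ≈ -7099.9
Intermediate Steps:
n = -1590 (n = (17 + 248)*(-6) = 265*(-6) = -1590)
f*(s(Z(-3, 2)) - 224) + n = 25*(√((-3)² + 2²) - 224) - 1590 = 25*(√(9 + 4) - 224) - 1590 = 25*(√13 - 224) - 1590 = 25*(-224 + √13) - 1590 = (-5600 + 25*√13) - 1590 = -7190 + 25*√13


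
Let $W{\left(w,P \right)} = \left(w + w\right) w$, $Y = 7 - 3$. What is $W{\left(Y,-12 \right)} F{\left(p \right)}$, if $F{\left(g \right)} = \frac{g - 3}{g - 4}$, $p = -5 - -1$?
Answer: $28$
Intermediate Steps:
$Y = 4$
$W{\left(w,P \right)} = 2 w^{2}$ ($W{\left(w,P \right)} = 2 w w = 2 w^{2}$)
$p = -4$ ($p = -5 + 1 = -4$)
$F{\left(g \right)} = \frac{-3 + g}{-4 + g}$
$W{\left(Y,-12 \right)} F{\left(p \right)} = 2 \cdot 4^{2} \frac{-3 - 4}{-4 - 4} = 2 \cdot 16 \frac{1}{-8} \left(-7\right) = 32 \left(\left(- \frac{1}{8}\right) \left(-7\right)\right) = 32 \cdot \frac{7}{8} = 28$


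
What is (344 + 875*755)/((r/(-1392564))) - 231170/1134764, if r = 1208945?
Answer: -522242155210864937/685933631990 ≈ -7.6136e+5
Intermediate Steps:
(344 + 875*755)/((r/(-1392564))) - 231170/1134764 = (344 + 875*755)/((1208945/(-1392564))) - 231170/1134764 = (344 + 660625)/((1208945*(-1/1392564))) - 231170*1/1134764 = 660969/(-1208945/1392564) - 115585/567382 = 660969*(-1392564/1208945) - 115585/567382 = -920441634516/1208945 - 115585/567382 = -522242155210864937/685933631990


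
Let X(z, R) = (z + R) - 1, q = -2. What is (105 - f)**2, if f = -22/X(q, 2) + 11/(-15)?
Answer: 1577536/225 ≈ 7011.3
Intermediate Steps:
X(z, R) = -1 + R + z (X(z, R) = (R + z) - 1 = -1 + R + z)
f = 319/15 (f = -22/(-1 + 2 - 2) + 11/(-15) = -22/(-1) + 11*(-1/15) = -22*(-1) - 11/15 = 22 - 11/15 = 319/15 ≈ 21.267)
(105 - f)**2 = (105 - 1*319/15)**2 = (105 - 319/15)**2 = (1256/15)**2 = 1577536/225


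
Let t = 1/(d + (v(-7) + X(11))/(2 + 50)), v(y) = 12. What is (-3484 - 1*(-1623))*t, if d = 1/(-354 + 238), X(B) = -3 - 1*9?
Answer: 215876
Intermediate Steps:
X(B) = -12 (X(B) = -3 - 9 = -12)
d = -1/116 (d = 1/(-116) = -1/116 ≈ -0.0086207)
t = -116 (t = 1/(-1/116 + (12 - 12)/(2 + 50)) = 1/(-1/116 + 0/52) = 1/(-1/116 + 0*(1/52)) = 1/(-1/116 + 0) = 1/(-1/116) = -116)
(-3484 - 1*(-1623))*t = (-3484 - 1*(-1623))*(-116) = (-3484 + 1623)*(-116) = -1861*(-116) = 215876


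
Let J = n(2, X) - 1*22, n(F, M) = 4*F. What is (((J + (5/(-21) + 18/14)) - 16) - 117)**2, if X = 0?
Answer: 9394225/441 ≈ 21302.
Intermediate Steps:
J = -14 (J = 4*2 - 1*22 = 8 - 22 = -14)
(((J + (5/(-21) + 18/14)) - 16) - 117)**2 = (((-14 + (5/(-21) + 18/14)) - 16) - 117)**2 = (((-14 + (5*(-1/21) + 18*(1/14))) - 16) - 117)**2 = (((-14 + (-5/21 + 9/7)) - 16) - 117)**2 = (((-14 + 22/21) - 16) - 117)**2 = ((-272/21 - 16) - 117)**2 = (-608/21 - 117)**2 = (-3065/21)**2 = 9394225/441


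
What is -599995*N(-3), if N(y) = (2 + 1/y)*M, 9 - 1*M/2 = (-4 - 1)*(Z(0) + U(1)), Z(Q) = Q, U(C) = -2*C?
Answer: 5999950/3 ≈ 2.0000e+6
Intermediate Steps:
M = -2 (M = 18 - 2*(-4 - 1)*(0 - 2*1) = 18 - (-10)*(0 - 2) = 18 - (-10)*(-2) = 18 - 2*10 = 18 - 20 = -2)
N(y) = -4 - 2/y (N(y) = (2 + 1/y)*(-2) = -4 - 2/y)
-599995*N(-3) = -599995*(-4 - 2/(-3)) = -599995*(-4 - 2*(-1/3)) = -599995*(-4 + 2/3) = -599995*(-10/3) = 5999950/3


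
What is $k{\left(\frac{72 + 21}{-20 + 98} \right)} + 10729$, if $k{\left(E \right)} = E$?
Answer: $\frac{278985}{26} \approx 10730.0$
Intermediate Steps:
$k{\left(\frac{72 + 21}{-20 + 98} \right)} + 10729 = \frac{72 + 21}{-20 + 98} + 10729 = \frac{93}{78} + 10729 = 93 \cdot \frac{1}{78} + 10729 = \frac{31}{26} + 10729 = \frac{278985}{26}$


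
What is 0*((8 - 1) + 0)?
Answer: 0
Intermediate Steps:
0*((8 - 1) + 0) = 0*(7 + 0) = 0*7 = 0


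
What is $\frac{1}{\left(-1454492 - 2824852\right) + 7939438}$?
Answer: $\frac{1}{3660094} \approx 2.7322 \cdot 10^{-7}$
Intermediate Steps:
$\frac{1}{\left(-1454492 - 2824852\right) + 7939438} = \frac{1}{-4279344 + 7939438} = \frac{1}{3660094}$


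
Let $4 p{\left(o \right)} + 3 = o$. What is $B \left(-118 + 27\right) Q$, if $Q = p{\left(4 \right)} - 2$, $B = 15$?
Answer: $\frac{9555}{4} \approx 2388.8$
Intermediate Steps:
$p{\left(o \right)} = - \frac{3}{4} + \frac{o}{4}$
$Q = - \frac{7}{4}$ ($Q = \left(- \frac{3}{4} + \frac{1}{4} \cdot 4\right) - 2 = \left(- \frac{3}{4} + 1\right) - 2 = \frac{1}{4} - 2 = - \frac{7}{4} \approx -1.75$)
$B \left(-118 + 27\right) Q = 15 \left(-118 + 27\right) \left(- \frac{7}{4}\right) = 15 \left(-91\right) \left(- \frac{7}{4}\right) = \left(-1365\right) \left(- \frac{7}{4}\right) = \frac{9555}{4}$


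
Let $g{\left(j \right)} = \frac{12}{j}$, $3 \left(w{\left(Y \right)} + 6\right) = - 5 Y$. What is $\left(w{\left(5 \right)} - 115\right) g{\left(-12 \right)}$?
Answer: $\frac{388}{3} \approx 129.33$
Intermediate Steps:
$w{\left(Y \right)} = -6 - \frac{5 Y}{3}$ ($w{\left(Y \right)} = -6 + \frac{\left(-5\right) Y}{3} = -6 - \frac{5 Y}{3}$)
$\left(w{\left(5 \right)} - 115\right) g{\left(-12 \right)} = \left(\left(-6 - \frac{25}{3}\right) - 115\right) \frac{12}{-12} = \left(\left(-6 - \frac{25}{3}\right) - 115\right) 12 \left(- \frac{1}{12}\right) = \left(- \frac{43}{3} - 115\right) \left(-1\right) = \left(- \frac{388}{3}\right) \left(-1\right) = \frac{388}{3}$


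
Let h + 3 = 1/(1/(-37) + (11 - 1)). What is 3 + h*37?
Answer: -38483/369 ≈ -104.29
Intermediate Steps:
h = -1070/369 (h = -3 + 1/(1/(-37) + (11 - 1)) = -3 + 1/(-1/37 + 10) = -3 + 1/(369/37) = -3 + 37/369 = -1070/369 ≈ -2.8997)
3 + h*37 = 3 - 1070/369*37 = 3 - 39590/369 = -38483/369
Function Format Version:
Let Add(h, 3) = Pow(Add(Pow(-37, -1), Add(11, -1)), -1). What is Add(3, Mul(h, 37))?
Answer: Rational(-38483, 369) ≈ -104.29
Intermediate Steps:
h = Rational(-1070, 369) (h = Add(-3, Pow(Add(Pow(-37, -1), Add(11, -1)), -1)) = Add(-3, Pow(Add(Rational(-1, 37), 10), -1)) = Add(-3, Pow(Rational(369, 37), -1)) = Add(-3, Rational(37, 369)) = Rational(-1070, 369) ≈ -2.8997)
Add(3, Mul(h, 37)) = Add(3, Mul(Rational(-1070, 369), 37)) = Add(3, Rational(-39590, 369)) = Rational(-38483, 369)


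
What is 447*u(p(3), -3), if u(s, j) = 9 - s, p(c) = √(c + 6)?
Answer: 2682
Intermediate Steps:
p(c) = √(6 + c)
447*u(p(3), -3) = 447*(9 - √(6 + 3)) = 447*(9 - √9) = 447*(9 - 1*3) = 447*(9 - 3) = 447*6 = 2682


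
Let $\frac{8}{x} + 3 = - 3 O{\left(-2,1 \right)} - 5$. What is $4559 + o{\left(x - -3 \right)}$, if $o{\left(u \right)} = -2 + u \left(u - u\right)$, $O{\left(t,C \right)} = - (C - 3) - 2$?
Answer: $4557$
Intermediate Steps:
$O{\left(t,C \right)} = 1 - C$ ($O{\left(t,C \right)} = - (C - 3) - 2 = - (-3 + C) - 2 = \left(3 - C\right) - 2 = 1 - C$)
$x = -1$ ($x = \frac{8}{-3 - \left(5 + 3 \left(1 - 1\right)\right)} = \frac{8}{-3 - 5} = \frac{8}{-8} = 8 \left(- \frac{1}{8}\right) = -1$)
$o{\left(u \right)} = -2$ ($o{\left(u \right)} = -2 + u 0 = -2 + 0 = -2$)
$4559 + o{\left(x - -3 \right)} = 4559 - 2 = 4557$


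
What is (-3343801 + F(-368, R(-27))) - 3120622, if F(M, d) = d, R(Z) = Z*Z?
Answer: -6463694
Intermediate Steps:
R(Z) = Z²
(-3343801 + F(-368, R(-27))) - 3120622 = (-3343801 + (-27)²) - 3120622 = (-3343801 + 729) - 3120622 = -3343072 - 3120622 = -6463694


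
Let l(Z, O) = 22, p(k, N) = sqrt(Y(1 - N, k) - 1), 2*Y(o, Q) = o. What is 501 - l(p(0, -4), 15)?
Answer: 479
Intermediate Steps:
Y(o, Q) = o/2
p(k, N) = sqrt(-1/2 - N/2) (p(k, N) = sqrt((1 - N)/2 - 1) = sqrt((1/2 - N/2) - 1) = sqrt(-1/2 - N/2))
501 - l(p(0, -4), 15) = 501 - 1*22 = 501 - 22 = 479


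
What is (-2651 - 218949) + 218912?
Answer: -2688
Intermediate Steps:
(-2651 - 218949) + 218912 = -221600 + 218912 = -2688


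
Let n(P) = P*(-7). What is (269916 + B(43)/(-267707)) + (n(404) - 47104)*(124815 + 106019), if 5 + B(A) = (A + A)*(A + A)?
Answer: -3085519503825395/267707 ≈ -1.1526e+10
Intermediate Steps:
B(A) = -5 + 4*A**2 (B(A) = -5 + (A + A)*(A + A) = -5 + (2*A)*(2*A) = -5 + 4*A**2)
n(P) = -7*P
(269916 + B(43)/(-267707)) + (n(404) - 47104)*(124815 + 106019) = (269916 + (-5 + 4*43**2)/(-267707)) + (-7*404 - 47104)*(124815 + 106019) = (269916 + (-5 + 4*1849)*(-1/267707)) + (-2828 - 47104)*230834 = (269916 + (-5 + 7396)*(-1/267707)) - 49932*230834 = (269916 + 7391*(-1/267707)) - 11526003288 = (269916 - 7391/267707) - 11526003288 = 72258395221/267707 - 11526003288 = -3085519503825395/267707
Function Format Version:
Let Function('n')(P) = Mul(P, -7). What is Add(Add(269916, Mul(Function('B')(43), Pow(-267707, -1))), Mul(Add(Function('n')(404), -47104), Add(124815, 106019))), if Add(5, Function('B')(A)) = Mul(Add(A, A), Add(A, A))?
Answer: Rational(-3085519503825395, 267707) ≈ -1.1526e+10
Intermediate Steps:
Function('B')(A) = Add(-5, Mul(4, Pow(A, 2))) (Function('B')(A) = Add(-5, Mul(Add(A, A), Add(A, A))) = Add(-5, Mul(Mul(2, A), Mul(2, A))) = Add(-5, Mul(4, Pow(A, 2))))
Function('n')(P) = Mul(-7, P)
Add(Add(269916, Mul(Function('B')(43), Pow(-267707, -1))), Mul(Add(Function('n')(404), -47104), Add(124815, 106019))) = Add(Add(269916, Mul(Add(-5, Mul(4, Pow(43, 2))), Pow(-267707, -1))), Mul(Add(Mul(-7, 404), -47104), Add(124815, 106019))) = Add(Add(269916, Mul(Add(-5, Mul(4, 1849)), Rational(-1, 267707))), Mul(Add(-2828, -47104), 230834)) = Add(Add(269916, Mul(Add(-5, 7396), Rational(-1, 267707))), Mul(-49932, 230834)) = Add(Add(269916, Mul(7391, Rational(-1, 267707))), -11526003288) = Add(Add(269916, Rational(-7391, 267707)), -11526003288) = Add(Rational(72258395221, 267707), -11526003288) = Rational(-3085519503825395, 267707)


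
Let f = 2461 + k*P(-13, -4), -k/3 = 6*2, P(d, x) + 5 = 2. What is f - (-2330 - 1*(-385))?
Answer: 4514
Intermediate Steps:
P(d, x) = -3 (P(d, x) = -5 + 2 = -3)
k = -36 (k = -18*2 = -3*12 = -36)
f = 2569 (f = 2461 - 36*(-3) = 2461 + 108 = 2569)
f - (-2330 - 1*(-385)) = 2569 - (-2330 - 1*(-385)) = 2569 - (-2330 + 385) = 2569 - 1*(-1945) = 2569 + 1945 = 4514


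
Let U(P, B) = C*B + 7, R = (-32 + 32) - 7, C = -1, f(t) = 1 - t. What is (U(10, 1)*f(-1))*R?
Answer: -84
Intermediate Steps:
R = -7 (R = 0 - 7 = -7)
U(P, B) = 7 - B (U(P, B) = -B + 7 = 7 - B)
(U(10, 1)*f(-1))*R = ((7 - 1*1)*(1 - 1*(-1)))*(-7) = ((7 - 1)*(1 + 1))*(-7) = (6*2)*(-7) = 12*(-7) = -84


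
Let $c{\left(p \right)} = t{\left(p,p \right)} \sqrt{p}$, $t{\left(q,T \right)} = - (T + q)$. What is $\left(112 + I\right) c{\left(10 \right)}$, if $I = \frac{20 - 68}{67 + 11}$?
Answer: $- \frac{28960 \sqrt{10}}{13} \approx -7044.6$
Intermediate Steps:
$t{\left(q,T \right)} = - T - q$
$I = - \frac{8}{13}$ ($I = - \frac{48}{78} = \left(-48\right) \frac{1}{78} = - \frac{8}{13} \approx -0.61539$)
$c{\left(p \right)} = - 2 p^{\frac{3}{2}}$ ($c{\left(p \right)} = \left(- p - p\right) \sqrt{p} = - 2 p \sqrt{p} = - 2 p^{\frac{3}{2}}$)
$\left(112 + I\right) c{\left(10 \right)} = \left(112 - \frac{8}{13}\right) \left(- 2 \cdot 10^{\frac{3}{2}}\right) = \frac{1448 \left(- 2 \cdot 10 \sqrt{10}\right)}{13} = \frac{1448 \left(- 20 \sqrt{10}\right)}{13} = - \frac{28960 \sqrt{10}}{13}$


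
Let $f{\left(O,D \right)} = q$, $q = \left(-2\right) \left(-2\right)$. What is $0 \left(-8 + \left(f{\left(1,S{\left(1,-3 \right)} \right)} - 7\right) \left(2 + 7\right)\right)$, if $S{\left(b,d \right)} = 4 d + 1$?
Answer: $0$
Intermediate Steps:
$S{\left(b,d \right)} = 1 + 4 d$
$q = 4$
$f{\left(O,D \right)} = 4$
$0 \left(-8 + \left(f{\left(1,S{\left(1,-3 \right)} \right)} - 7\right) \left(2 + 7\right)\right) = 0 \left(-8 + \left(4 - 7\right) \left(2 + 7\right)\right) = 0 \left(-8 - 27\right) = 0 \left(-35\right) = 0$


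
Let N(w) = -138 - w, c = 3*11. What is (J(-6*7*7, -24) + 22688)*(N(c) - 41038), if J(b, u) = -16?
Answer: -934290448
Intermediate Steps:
c = 33
(J(-6*7*7, -24) + 22688)*(N(c) - 41038) = (-16 + 22688)*((-138 - 1*33) - 41038) = 22672*((-138 - 33) - 41038) = 22672*(-171 - 41038) = 22672*(-41209) = -934290448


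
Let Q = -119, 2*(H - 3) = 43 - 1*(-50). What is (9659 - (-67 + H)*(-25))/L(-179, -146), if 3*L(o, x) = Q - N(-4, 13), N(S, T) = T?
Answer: -18443/88 ≈ -209.58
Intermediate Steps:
H = 99/2 (H = 3 + (43 - 1*(-50))/2 = 3 + (43 + 50)/2 = 3 + (½)*93 = 3 + 93/2 = 99/2 ≈ 49.500)
L(o, x) = -44 (L(o, x) = (-119 - 1*13)/3 = (-119 - 13)/3 = (⅓)*(-132) = -44)
(9659 - (-67 + H)*(-25))/L(-179, -146) = (9659 - (-67 + 99/2)*(-25))/(-44) = (9659 - (-35)*(-25)/2)*(-1/44) = (9659 - 1*875/2)*(-1/44) = (9659 - 875/2)*(-1/44) = (18443/2)*(-1/44) = -18443/88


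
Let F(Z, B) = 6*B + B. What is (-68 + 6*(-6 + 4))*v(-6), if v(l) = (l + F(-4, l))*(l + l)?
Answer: -46080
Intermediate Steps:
F(Z, B) = 7*B
v(l) = 16*l**2 (v(l) = (l + 7*l)*(l + l) = (8*l)*(2*l) = 16*l**2)
(-68 + 6*(-6 + 4))*v(-6) = (-68 + 6*(-6 + 4))*(16*(-6)**2) = (-68 + 6*(-2))*(16*36) = (-68 - 12)*576 = -80*576 = -46080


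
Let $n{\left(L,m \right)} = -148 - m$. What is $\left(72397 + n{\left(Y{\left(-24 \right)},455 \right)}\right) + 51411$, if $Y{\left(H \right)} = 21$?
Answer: $123205$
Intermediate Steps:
$\left(72397 + n{\left(Y{\left(-24 \right)},455 \right)}\right) + 51411 = \left(72397 - 603\right) + 51411 = 71794 + 51411 = 123205$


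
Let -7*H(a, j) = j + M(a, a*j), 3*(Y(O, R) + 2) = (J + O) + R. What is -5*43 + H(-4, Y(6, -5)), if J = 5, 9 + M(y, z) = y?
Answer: -1492/7 ≈ -213.14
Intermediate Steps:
M(y, z) = -9 + y
Y(O, R) = -⅓ + O/3 + R/3 (Y(O, R) = -2 + ((5 + O) + R)/3 = -2 + (5 + O + R)/3 = -2 + (5/3 + O/3 + R/3) = -⅓ + O/3 + R/3)
H(a, j) = 9/7 - a/7 - j/7 (H(a, j) = -(j + (-9 + a))/7 = -(-9 + a + j)/7 = 9/7 - a/7 - j/7)
-5*43 + H(-4, Y(6, -5)) = -5*43 + (9/7 - ⅐*(-4) - (-⅓ + (⅓)*6 + (⅓)*(-5))/7) = -215 + (9/7 + 4/7 - (-⅓ + 2 - 5/3)/7) = -215 + (9/7 + 4/7 - ⅐*0) = -215 + (9/7 + 4/7 + 0) = -215 + 13/7 = -1492/7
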